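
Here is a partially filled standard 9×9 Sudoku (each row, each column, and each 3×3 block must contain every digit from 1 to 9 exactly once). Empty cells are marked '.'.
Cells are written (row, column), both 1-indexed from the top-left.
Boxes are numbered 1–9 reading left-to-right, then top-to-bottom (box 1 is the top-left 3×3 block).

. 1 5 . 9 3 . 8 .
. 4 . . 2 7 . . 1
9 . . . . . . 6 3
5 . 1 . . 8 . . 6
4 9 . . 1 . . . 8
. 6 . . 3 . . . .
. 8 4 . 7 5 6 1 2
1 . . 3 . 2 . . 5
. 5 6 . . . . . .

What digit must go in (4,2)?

Cell (4,2) itself could take any of {2, 3, 7} by direct elimination.
Consider where 3 can go in column 2.
(3,2) is out (row 3 already has a 3).
(8,2) is out (row 8 already has a 3).
So the only cell in column 2 that can hold 3 is (4,2).
Therefore (4,2) = 3.

3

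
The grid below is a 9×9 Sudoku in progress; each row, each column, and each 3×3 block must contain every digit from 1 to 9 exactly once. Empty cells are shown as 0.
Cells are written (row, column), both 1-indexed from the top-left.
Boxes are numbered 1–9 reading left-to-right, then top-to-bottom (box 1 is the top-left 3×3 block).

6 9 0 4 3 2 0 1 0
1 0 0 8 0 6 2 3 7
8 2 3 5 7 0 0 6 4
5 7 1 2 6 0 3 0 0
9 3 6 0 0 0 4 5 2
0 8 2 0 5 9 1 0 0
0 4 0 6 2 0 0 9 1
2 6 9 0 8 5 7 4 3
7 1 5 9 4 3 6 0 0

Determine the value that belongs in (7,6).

7

Row 7 already contains {1, 2, 4, 6, 9}.
Column 6 already contains {2, 3, 5, 6, 9}.
Its 3×3 block (box 8) already contains {2, 3, 4, 5, 6, 8, 9}.
The only value from 1–9 not eliminated is 7, so (7,6) = 7.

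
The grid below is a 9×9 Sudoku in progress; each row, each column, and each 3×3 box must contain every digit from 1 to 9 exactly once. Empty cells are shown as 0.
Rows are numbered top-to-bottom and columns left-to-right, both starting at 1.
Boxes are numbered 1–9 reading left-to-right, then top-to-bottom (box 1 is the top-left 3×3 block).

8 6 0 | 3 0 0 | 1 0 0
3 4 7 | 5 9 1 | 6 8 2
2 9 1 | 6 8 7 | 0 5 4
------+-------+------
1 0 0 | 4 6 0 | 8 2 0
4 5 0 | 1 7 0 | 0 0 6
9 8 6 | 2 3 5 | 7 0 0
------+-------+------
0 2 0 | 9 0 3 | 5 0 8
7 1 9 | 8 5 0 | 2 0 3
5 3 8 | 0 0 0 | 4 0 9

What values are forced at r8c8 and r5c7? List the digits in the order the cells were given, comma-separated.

For r8c8:
  Row 8 already contains {1, 2, 3, 5, 7, 8, 9}.
  Column 8 already contains {2, 5, 8}.
  Its 3×3 block (box 9) already contains {2, 3, 4, 5, 8, 9}.
  The only value from 1–9 not eliminated is 6, so r8c8 = 6.
For r5c7:
  Consider where 9 can go in column 7.
  r3c7 is out (row 3 already has a 9).
  So the only cell in column 7 that can hold 9 is r5c7.
  So r5c7 = 9.

6,9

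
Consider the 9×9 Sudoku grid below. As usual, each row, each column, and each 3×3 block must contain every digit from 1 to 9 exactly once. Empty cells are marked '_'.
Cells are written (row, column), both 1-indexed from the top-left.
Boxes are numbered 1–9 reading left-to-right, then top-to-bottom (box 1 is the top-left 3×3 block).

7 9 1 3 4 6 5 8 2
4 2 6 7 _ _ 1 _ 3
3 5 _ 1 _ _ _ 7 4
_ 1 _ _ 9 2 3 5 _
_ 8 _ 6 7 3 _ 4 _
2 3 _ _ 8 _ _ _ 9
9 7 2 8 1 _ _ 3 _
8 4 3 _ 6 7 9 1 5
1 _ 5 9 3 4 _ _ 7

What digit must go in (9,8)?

Cell (9,8) itself could take any of {2, 6} by direct elimination.
Consider where 2 can go in column 8.
(2,8) is out (row 2 already has a 2).
(6,8) is out (row 6 already has a 2).
So the only cell in column 8 that can hold 2 is (9,8).
Therefore (9,8) = 2.

2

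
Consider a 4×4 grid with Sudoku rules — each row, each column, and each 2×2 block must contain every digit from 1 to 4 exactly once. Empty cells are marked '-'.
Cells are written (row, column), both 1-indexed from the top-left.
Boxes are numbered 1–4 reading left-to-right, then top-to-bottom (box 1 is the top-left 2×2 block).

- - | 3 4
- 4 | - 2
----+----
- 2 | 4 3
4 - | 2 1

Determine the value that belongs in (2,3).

Row 2 already contains {2, 4}.
Column 3 already contains {2, 3, 4}.
Its 2×2 block (box 2) already contains {2, 3, 4}.
The only value from 1–4 not eliminated is 1, so (2,3) = 1.

1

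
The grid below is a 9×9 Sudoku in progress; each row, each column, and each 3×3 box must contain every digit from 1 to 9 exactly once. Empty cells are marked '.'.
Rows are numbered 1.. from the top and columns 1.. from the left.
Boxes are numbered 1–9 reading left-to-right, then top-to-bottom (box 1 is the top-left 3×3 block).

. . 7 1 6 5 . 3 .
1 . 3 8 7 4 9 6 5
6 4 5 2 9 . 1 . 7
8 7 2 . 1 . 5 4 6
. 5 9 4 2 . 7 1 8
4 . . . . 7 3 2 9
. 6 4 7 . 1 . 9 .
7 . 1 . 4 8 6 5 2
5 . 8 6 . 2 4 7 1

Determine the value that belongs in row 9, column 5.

Row 9 already contains {1, 2, 4, 5, 6, 7, 8}.
Column 5 already contains {1, 2, 4, 6, 7, 9}.
Its 3×3 block (box 8) already contains {1, 2, 4, 6, 7, 8}.
The only value from 1–9 not eliminated is 3, so row 9, column 5 = 3.

3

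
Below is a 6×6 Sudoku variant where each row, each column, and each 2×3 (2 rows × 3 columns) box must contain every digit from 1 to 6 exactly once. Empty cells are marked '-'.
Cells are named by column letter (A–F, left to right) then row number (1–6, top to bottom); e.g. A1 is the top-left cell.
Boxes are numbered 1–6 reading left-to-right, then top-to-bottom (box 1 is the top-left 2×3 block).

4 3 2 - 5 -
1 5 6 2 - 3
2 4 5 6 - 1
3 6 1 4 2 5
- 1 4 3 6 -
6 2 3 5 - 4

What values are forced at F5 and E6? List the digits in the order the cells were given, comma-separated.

2,1

For F5:
  Row 5 already contains {1, 3, 4, 6}.
  Column F already contains {1, 3, 4, 5}.
  Its 2×3 block (box 6) already contains {3, 4, 5, 6}.
  The only value from 1–6 not eliminated is 2, so F5 = 2.
For E6:
  Row 6 already contains {2, 3, 4, 5, 6}.
  Column E already contains {2, 5, 6}.
  Its 2×3 block (box 6) already contains {3, 4, 5, 6}.
  The only value from 1–6 not eliminated is 1, so E6 = 1.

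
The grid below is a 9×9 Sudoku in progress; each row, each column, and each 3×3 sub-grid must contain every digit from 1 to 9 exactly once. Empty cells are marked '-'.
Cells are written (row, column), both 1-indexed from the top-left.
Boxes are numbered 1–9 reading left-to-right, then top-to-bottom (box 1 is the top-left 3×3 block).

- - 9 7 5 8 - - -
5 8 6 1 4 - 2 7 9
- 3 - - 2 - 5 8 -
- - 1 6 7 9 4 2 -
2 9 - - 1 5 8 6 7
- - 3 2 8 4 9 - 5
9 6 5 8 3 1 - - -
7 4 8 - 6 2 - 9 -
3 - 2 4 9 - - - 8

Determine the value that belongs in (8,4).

5

Row 8 already contains {2, 4, 6, 7, 8, 9}.
Column 4 already contains {1, 2, 4, 6, 7, 8}.
Its 3×3 block (box 8) already contains {1, 2, 3, 4, 6, 8, 9}.
The only value from 1–9 not eliminated is 5, so (8,4) = 5.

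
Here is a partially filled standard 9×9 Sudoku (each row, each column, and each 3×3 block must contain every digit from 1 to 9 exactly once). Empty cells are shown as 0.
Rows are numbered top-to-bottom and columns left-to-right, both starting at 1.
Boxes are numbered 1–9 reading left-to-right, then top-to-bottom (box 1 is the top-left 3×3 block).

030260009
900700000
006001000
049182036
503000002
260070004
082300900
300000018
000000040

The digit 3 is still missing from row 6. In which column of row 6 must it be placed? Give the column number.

6

Consider where 3 can go in row 6.
R6C3 is out (column 3 already has a 3).
R6C4 is out (column 4 already has a 3).
R6C7 is out (box 6 already has a 3).
R6C8 is out (column 8 already has a 3).
So the only cell in row 6 that can hold 3 is R6C6.
That is column 6.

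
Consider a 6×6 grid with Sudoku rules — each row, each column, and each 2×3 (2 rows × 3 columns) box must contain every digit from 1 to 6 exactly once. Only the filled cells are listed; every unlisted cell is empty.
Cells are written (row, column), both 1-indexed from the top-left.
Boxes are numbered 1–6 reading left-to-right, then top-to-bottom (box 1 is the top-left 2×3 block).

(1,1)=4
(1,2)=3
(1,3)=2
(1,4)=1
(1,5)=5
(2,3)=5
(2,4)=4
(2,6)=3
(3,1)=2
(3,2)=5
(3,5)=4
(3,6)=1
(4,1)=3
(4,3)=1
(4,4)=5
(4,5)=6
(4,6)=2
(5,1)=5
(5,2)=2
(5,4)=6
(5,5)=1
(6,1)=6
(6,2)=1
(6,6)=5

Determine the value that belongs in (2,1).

Row 2 already contains {3, 4, 5}.
Column 1 already contains {2, 3, 4, 5, 6}.
Its 2×3 block (box 1) already contains {2, 3, 4, 5}.
The only value from 1–6 not eliminated is 1, so (2,1) = 1.

1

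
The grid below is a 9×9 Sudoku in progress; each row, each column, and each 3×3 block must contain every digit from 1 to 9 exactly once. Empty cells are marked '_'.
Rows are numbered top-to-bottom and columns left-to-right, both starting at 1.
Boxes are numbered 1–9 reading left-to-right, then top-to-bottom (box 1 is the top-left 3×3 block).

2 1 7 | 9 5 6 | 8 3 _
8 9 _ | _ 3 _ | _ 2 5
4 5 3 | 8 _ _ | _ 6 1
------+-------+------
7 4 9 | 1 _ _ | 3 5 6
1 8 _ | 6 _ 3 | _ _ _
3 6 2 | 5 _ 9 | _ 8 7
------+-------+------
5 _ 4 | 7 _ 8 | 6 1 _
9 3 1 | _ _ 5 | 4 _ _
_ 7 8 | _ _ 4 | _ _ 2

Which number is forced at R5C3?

5

Row 5 already contains {1, 3, 6, 8}.
Column 3 already contains {1, 2, 3, 4, 7, 8, 9}.
Its 3×3 block (box 4) already contains {1, 2, 3, 4, 6, 7, 8, 9}.
The only value from 1–9 not eliminated is 5, so R5C3 = 5.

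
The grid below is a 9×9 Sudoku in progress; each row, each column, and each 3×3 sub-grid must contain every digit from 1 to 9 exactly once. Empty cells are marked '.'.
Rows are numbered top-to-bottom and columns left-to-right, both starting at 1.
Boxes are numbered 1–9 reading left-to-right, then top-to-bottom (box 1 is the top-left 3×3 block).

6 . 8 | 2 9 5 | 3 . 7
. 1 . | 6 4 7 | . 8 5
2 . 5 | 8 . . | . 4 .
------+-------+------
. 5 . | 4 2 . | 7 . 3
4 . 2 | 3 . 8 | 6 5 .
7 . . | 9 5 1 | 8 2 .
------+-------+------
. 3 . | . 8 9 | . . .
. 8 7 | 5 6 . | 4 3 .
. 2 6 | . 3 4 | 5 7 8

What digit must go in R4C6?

Row 4 already contains {2, 3, 4, 5, 7}.
Column 6 already contains {1, 4, 5, 7, 8, 9}.
Its 3×3 block (box 5) already contains {1, 2, 3, 4, 5, 8, 9}.
The only value from 1–9 not eliminated is 6, so R4C6 = 6.

6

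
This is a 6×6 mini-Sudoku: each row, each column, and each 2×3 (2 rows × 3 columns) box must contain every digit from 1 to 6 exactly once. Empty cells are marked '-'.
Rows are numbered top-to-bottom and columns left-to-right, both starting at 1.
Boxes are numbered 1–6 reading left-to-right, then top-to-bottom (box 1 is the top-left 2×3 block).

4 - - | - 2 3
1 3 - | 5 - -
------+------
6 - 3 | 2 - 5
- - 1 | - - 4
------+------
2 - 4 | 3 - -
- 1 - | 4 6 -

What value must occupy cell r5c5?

5

Cell r5c5 itself could take any of {1, 5} by direct elimination.
Consider where 5 can go in box 6.
r5c6 is out (column 6 already has a 5).
r6c6 is out (column 6 already has a 5).
So the only cell in box 6 that can hold 5 is r5c5.
Therefore r5c5 = 5.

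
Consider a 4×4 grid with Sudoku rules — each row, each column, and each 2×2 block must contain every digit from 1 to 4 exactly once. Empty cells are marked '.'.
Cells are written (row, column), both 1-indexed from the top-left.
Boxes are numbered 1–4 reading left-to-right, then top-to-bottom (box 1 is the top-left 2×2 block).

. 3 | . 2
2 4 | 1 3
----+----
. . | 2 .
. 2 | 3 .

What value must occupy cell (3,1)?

Cell (3,1) itself could take any of {1, 3, 4} by direct elimination.
Consider where 3 can go in column 1.
(1,1) is out (row 1 already has a 3).
(4,1) is out (row 4 already has a 3).
So the only cell in column 1 that can hold 3 is (3,1).
Therefore (3,1) = 3.

3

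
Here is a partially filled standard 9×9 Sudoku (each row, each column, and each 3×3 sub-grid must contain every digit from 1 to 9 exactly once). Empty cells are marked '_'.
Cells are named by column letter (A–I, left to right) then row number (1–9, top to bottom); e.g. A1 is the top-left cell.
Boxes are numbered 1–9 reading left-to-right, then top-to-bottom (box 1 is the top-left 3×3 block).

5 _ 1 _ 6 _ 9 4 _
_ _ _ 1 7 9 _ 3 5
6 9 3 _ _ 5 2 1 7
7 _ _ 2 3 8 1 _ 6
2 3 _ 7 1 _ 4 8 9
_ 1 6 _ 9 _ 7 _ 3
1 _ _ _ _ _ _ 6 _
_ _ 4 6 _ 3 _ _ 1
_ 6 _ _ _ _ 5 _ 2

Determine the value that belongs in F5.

6

Row 5 already contains {1, 2, 3, 4, 7, 8, 9}.
Column F already contains {3, 5, 8, 9}.
Its 3×3 block (box 5) already contains {1, 2, 3, 7, 8, 9}.
The only value from 1–9 not eliminated is 6, so F5 = 6.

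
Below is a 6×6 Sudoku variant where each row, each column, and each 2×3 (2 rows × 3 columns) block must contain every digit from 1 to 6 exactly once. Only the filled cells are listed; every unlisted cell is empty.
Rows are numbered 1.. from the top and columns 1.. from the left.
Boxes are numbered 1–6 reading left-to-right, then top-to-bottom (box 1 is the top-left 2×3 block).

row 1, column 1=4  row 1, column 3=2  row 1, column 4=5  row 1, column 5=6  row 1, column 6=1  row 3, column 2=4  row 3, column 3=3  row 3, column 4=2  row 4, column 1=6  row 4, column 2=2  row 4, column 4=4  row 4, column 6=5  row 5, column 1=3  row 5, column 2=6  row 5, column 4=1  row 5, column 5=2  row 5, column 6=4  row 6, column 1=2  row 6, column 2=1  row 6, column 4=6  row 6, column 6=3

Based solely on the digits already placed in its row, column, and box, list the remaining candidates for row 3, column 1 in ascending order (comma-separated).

1,5

Row 3 already contains {2, 3, 4}.
Column 1 already contains {2, 3, 4, 6}.
Its 2×3 block (box 3) already contains {2, 3, 4, 6}.
Removing those from 1–6 leaves {1, 5} as the candidates for row 3, column 1.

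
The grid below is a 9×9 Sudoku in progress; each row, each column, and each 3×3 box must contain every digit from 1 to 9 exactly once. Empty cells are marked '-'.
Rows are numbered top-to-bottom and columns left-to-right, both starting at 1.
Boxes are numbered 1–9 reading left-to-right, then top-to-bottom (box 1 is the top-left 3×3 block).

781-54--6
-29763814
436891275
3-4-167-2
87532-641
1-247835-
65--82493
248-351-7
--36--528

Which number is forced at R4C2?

Row 4 already contains {1, 2, 3, 4, 6, 7}.
Column 2 already contains {2, 3, 4, 5, 7, 8}.
Its 3×3 block (box 4) already contains {1, 2, 3, 4, 5, 7, 8}.
The only value from 1–9 not eliminated is 9, so R4C2 = 9.

9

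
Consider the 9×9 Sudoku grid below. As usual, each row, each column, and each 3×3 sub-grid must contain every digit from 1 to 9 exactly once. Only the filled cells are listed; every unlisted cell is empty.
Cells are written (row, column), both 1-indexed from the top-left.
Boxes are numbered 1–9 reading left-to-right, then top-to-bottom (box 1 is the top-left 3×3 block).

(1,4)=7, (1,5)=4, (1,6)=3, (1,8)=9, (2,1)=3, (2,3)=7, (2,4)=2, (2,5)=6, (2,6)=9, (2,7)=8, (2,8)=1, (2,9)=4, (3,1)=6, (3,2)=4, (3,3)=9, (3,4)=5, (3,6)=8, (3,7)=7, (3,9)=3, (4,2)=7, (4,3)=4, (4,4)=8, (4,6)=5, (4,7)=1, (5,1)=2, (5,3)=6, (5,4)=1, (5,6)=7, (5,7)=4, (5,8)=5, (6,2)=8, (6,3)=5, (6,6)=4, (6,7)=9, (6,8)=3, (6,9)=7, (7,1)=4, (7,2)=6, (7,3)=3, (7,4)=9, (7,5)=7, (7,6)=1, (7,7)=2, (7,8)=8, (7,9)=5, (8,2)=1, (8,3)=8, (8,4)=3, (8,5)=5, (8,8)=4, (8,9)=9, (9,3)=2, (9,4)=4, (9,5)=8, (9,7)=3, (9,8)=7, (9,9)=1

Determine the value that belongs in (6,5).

2

Row 6 already contains {3, 4, 5, 7, 8, 9}.
Column 5 already contains {4, 5, 6, 7, 8}.
Its 3×3 block (box 5) already contains {1, 4, 5, 7, 8}.
The only value from 1–9 not eliminated is 2, so (6,5) = 2.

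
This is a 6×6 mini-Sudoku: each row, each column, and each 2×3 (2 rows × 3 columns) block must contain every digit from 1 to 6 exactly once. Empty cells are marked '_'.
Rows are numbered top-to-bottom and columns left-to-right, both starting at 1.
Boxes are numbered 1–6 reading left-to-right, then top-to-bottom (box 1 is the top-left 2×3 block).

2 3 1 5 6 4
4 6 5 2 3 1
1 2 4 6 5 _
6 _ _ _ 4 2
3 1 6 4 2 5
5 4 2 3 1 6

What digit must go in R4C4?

Row 4 already contains {2, 4, 6}.
Column 4 already contains {2, 3, 4, 5, 6}.
Its 2×3 block (box 4) already contains {2, 4, 5, 6}.
The only value from 1–6 not eliminated is 1, so R4C4 = 1.

1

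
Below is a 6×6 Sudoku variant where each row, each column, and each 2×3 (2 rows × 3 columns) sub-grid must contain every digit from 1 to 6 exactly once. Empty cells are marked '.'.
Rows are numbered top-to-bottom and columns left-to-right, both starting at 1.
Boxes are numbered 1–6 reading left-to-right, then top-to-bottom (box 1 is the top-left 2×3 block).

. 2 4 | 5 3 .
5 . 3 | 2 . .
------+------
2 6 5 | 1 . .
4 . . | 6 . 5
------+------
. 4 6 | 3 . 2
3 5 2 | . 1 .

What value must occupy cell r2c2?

Row 2 already contains {2, 3, 5}.
Column 2 already contains {2, 4, 5, 6}.
Its 2×3 block (box 1) already contains {2, 3, 4, 5}.
The only value from 1–6 not eliminated is 1, so r2c2 = 1.

1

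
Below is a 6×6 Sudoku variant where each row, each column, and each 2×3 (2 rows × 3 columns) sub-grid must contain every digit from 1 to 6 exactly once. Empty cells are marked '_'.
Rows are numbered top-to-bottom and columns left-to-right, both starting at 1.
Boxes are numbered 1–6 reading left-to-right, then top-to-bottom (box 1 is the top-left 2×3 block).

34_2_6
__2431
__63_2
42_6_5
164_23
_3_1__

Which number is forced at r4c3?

3

Cell r4c3 itself could take any of {1, 3} by direct elimination.
Consider where 3 can go in box 3.
r3c1 is out (row 3 already has a 3).
r3c2 is out (row 3 already has a 3).
So the only cell in box 3 that can hold 3 is r4c3.
Therefore r4c3 = 3.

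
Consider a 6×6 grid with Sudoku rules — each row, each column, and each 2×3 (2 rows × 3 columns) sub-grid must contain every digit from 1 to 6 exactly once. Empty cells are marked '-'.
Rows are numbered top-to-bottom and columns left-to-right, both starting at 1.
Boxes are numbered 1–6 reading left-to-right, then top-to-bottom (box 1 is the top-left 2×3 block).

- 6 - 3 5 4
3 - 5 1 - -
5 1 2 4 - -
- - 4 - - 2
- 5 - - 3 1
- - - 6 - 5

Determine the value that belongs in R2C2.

4

Cell R2C2 itself could take any of {2, 4} by direct elimination.
Consider where 4 can go in row 2.
R2C5 is out (box 2 already has a 4).
R2C6 is out (column 6 already has a 4).
So the only cell in row 2 that can hold 4 is R2C2.
Therefore R2C2 = 4.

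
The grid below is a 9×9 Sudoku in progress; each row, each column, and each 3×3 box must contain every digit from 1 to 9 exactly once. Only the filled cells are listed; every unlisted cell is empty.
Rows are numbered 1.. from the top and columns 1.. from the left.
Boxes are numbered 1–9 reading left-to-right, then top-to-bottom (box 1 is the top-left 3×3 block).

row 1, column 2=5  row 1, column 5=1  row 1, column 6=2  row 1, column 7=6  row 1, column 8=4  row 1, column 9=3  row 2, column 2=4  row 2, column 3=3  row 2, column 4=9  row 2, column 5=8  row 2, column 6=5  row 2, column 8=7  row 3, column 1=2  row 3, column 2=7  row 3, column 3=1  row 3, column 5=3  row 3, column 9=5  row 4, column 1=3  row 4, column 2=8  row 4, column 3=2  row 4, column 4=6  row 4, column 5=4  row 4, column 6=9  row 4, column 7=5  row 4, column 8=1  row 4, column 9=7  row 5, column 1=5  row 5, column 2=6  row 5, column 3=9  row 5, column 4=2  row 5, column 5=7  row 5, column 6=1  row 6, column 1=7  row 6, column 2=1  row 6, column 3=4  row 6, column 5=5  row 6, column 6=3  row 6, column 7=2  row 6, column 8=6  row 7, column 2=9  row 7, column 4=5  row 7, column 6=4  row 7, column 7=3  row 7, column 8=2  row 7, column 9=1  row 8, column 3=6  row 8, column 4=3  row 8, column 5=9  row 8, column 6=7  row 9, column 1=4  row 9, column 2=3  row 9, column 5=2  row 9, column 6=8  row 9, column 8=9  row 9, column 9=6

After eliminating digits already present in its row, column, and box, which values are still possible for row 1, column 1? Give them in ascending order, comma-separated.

8,9

Row 1 already contains {1, 2, 3, 4, 5, 6}.
Column 1 already contains {2, 3, 4, 5, 7}.
Its 3×3 block (box 1) already contains {1, 2, 3, 4, 5, 7}.
Removing those from 1–9 leaves {8, 9} as the candidates for row 1, column 1.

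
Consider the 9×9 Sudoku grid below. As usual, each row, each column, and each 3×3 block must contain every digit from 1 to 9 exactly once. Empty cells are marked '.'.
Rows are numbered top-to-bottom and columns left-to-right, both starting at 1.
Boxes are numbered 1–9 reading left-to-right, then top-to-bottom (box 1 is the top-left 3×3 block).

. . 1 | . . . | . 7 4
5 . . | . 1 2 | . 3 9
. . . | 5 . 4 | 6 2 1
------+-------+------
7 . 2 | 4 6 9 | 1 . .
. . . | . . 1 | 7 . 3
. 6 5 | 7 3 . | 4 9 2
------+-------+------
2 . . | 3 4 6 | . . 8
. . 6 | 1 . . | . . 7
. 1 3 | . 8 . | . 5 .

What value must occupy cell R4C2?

Cell R4C2 itself could take any of {3, 8} by direct elimination.
Consider where 3 can go in box 4.
R5C1 is out (row 5 already has a 3).
R5C2 is out (row 5 already has a 3).
R5C3 is out (row 5 already has a 3).
R6C1 is out (row 6 already has a 3).
So the only cell in box 4 that can hold 3 is R4C2.
Therefore R4C2 = 3.

3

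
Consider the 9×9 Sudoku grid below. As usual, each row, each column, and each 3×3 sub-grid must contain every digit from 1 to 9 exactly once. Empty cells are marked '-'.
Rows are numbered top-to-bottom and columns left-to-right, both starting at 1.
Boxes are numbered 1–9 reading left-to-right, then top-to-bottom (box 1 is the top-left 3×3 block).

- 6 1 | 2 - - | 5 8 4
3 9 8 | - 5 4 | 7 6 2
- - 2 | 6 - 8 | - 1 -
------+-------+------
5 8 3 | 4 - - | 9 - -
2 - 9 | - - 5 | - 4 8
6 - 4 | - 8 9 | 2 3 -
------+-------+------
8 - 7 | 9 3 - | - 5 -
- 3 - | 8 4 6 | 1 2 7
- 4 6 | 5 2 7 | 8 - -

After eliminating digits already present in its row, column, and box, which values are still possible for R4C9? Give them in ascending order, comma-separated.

Row 4 already contains {3, 4, 5, 8, 9}.
Column 9 already contains {2, 4, 7, 8}.
Its 3×3 block (box 6) already contains {2, 3, 4, 8, 9}.
Removing those from 1–9 leaves {1, 6} as the candidates for R4C9.

1,6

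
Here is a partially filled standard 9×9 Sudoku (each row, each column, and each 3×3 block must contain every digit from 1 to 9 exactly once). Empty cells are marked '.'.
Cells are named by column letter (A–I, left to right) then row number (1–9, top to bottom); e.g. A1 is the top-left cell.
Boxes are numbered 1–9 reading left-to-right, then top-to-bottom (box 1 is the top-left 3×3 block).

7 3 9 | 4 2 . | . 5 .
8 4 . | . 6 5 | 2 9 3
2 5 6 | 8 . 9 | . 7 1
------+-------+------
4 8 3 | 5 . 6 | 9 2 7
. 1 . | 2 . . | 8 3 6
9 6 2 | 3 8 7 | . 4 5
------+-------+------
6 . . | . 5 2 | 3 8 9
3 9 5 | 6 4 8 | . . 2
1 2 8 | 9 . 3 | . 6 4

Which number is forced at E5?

Row 5 already contains {1, 2, 3, 6, 8}.
Column E already contains {2, 4, 5, 6, 8}.
Its 3×3 block (box 5) already contains {2, 3, 5, 6, 7, 8}.
The only value from 1–9 not eliminated is 9, so E5 = 9.

9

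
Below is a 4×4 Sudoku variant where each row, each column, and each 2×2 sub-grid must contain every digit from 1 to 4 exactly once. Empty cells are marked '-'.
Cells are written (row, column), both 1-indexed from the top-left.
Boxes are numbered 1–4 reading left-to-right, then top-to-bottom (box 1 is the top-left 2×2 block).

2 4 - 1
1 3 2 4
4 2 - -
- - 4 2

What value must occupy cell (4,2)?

1

Row 4 already contains {2, 4}.
Column 2 already contains {2, 3, 4}.
Its 2×2 block (box 3) already contains {2, 4}.
The only value from 1–4 not eliminated is 1, so (4,2) = 1.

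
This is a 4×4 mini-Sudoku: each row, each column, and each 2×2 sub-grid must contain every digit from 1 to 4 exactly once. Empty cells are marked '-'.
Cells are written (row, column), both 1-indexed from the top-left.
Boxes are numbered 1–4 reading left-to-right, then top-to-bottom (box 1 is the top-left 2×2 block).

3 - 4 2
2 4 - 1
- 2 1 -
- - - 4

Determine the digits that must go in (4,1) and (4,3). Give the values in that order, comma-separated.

For (4,1):
  Row 4 already contains {4}.
  Column 1 already contains {2, 3}.
  Its 2×2 block (box 3) already contains {2}.
  The only value from 1–4 not eliminated is 1, so (4,1) = 1.
For (4,3):
  Consider where 2 can go in row 4.
  (4,1) is out (column 1 already has a 2).
  (4,2) is out (column 2 already has a 2).
  So the only cell in row 4 that can hold 2 is (4,3).
  So (4,3) = 2.

1,2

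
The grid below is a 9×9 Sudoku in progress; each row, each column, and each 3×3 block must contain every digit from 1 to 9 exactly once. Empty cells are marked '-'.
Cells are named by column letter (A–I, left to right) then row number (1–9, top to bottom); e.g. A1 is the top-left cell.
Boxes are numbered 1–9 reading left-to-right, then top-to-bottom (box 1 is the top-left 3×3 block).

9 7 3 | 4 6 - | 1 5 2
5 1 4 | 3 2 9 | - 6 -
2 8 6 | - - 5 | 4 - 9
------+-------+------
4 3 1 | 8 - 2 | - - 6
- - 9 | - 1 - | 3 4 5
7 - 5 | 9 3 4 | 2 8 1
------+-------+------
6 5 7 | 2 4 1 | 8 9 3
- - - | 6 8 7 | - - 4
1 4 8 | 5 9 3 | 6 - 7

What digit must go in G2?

7

Row 2 already contains {1, 2, 3, 4, 5, 6, 9}.
Column G already contains {1, 2, 3, 4, 6, 8}.
Its 3×3 block (box 3) already contains {1, 2, 4, 5, 6, 9}.
The only value from 1–9 not eliminated is 7, so G2 = 7.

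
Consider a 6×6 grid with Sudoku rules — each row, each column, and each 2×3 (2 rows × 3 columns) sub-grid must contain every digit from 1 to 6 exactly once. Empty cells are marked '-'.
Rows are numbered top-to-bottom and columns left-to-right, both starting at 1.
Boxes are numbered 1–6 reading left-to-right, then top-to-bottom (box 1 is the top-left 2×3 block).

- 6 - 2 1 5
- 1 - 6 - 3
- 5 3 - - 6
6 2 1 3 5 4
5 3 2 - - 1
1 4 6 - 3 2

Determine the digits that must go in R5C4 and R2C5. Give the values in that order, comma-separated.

For R5C4:
  Row 5 already contains {1, 2, 3, 5}.
  Column 4 already contains {2, 3, 6}.
  Its 2×3 block (box 6) already contains {1, 2, 3}.
  The only value from 1–6 not eliminated is 4, so R5C4 = 4.
For R2C5:
  Row 2 already contains {1, 3, 6}.
  Column 5 already contains {1, 3, 5}.
  Its 2×3 block (box 2) already contains {1, 2, 3, 5, 6}.
  The only value from 1–6 not eliminated is 4, so R2C5 = 4.

4,4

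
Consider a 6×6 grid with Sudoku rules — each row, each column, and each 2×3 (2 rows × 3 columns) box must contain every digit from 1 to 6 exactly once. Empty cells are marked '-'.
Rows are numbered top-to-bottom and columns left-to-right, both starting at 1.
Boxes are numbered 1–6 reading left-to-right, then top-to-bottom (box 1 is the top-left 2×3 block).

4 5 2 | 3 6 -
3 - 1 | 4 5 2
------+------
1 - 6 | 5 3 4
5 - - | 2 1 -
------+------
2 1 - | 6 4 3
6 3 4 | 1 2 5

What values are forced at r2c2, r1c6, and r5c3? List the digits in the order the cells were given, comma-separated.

For r2c2:
  Row 2 already contains {1, 2, 3, 4, 5}.
  Column 2 already contains {1, 3, 5}.
  Its 2×3 block (box 1) already contains {1, 2, 3, 4, 5}.
  The only value from 1–6 not eliminated is 6, so r2c2 = 6.
For r1c6:
  Row 1 already contains {2, 3, 4, 5, 6}.
  Column 6 already contains {2, 3, 4, 5}.
  Its 2×3 block (box 2) already contains {2, 3, 4, 5, 6}.
  The only value from 1–6 not eliminated is 1, so r1c6 = 1.
For r5c3:
  Row 5 already contains {1, 2, 3, 4, 6}.
  Column 3 already contains {1, 2, 4, 6}.
  Its 2×3 block (box 5) already contains {1, 2, 3, 4, 6}.
  The only value from 1–6 not eliminated is 5, so r5c3 = 5.

6,1,5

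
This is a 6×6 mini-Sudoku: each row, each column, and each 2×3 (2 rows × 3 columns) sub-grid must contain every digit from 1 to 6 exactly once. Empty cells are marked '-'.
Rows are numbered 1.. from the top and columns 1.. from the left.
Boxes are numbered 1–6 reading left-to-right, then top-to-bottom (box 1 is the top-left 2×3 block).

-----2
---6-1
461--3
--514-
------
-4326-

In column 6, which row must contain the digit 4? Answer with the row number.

Consider where 4 can go in column 6.
row 4, column 6 is out (row 4 already has a 4).
row 6, column 6 is out (row 6 already has a 4).
So the only cell in column 6 that can hold 4 is row 5, column 6.
That is row 5.

5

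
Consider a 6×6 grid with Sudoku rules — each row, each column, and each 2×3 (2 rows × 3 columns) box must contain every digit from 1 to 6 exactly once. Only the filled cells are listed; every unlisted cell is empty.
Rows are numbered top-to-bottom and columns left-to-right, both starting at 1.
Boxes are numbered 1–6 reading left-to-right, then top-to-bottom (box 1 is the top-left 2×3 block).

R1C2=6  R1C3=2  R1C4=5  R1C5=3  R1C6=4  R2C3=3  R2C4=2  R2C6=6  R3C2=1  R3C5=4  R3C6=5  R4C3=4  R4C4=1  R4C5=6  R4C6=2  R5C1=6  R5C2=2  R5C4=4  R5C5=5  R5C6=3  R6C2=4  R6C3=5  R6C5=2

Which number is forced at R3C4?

Row 3 already contains {1, 4, 5}.
Column 4 already contains {1, 2, 4, 5}.
Its 2×3 block (box 4) already contains {1, 2, 4, 5, 6}.
The only value from 1–6 not eliminated is 3, so R3C4 = 3.

3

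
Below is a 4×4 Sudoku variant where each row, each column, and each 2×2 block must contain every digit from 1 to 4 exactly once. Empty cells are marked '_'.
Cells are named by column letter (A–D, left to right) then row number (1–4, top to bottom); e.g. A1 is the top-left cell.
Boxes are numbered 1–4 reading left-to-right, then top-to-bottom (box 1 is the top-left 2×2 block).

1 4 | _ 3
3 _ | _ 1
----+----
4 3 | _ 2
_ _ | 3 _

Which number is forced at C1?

Row 1 already contains {1, 3, 4}.
Column C already contains {3}.
Its 2×2 block (box 2) already contains {1, 3}.
The only value from 1–4 not eliminated is 2, so C1 = 2.

2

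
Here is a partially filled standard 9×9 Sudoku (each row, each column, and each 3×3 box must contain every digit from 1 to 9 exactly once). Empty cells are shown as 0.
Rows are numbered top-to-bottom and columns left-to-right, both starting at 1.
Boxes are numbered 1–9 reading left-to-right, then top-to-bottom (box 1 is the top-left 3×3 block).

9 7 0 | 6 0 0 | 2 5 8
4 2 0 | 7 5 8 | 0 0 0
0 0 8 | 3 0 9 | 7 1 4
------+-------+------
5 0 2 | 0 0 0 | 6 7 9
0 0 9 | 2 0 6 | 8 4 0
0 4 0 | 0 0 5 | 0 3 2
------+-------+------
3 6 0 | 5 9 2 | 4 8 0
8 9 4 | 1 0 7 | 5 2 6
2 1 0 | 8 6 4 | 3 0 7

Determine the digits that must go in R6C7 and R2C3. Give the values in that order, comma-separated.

1,1

For R6C7:
  Row 6 already contains {2, 3, 4, 5}.
  Column 7 already contains {2, 3, 4, 5, 6, 7, 8}.
  Its 3×3 block (box 6) already contains {2, 3, 4, 6, 7, 8, 9}.
  The only value from 1–9 not eliminated is 1, so R6C7 = 1.
For R2C3:
  Consider where 1 can go in row 2.
  R2C7 is out (box 3 already has a 1).
  R2C8 is out (column 8 already has a 1).
  R2C9 is out (box 3 already has a 1).
  So the only cell in row 2 that can hold 1 is R2C3.
  So R2C3 = 1.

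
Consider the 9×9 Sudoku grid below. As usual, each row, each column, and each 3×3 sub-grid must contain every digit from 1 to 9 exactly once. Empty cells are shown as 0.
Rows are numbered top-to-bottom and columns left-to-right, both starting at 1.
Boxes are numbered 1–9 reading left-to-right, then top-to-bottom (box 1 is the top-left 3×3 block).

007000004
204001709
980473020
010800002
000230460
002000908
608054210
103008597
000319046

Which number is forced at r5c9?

Cell r5c9 itself could take any of {1, 5} by direct elimination.
Consider where 1 can go in row 5.
r5c1 is out (column 1 already has a 1).
r5c2 is out (column 2 already has a 1).
r5c3 is out (box 4 already has a 1).
r5c6 is out (column 6 already has a 1).
So the only cell in row 5 that can hold 1 is r5c9.
Therefore r5c9 = 1.

1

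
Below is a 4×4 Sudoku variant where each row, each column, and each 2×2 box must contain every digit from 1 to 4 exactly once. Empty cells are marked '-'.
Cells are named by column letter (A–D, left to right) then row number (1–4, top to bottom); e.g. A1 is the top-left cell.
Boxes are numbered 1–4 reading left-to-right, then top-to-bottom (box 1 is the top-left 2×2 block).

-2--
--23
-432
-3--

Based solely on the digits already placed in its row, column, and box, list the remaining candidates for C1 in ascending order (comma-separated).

Row 1 already contains {2}.
Column C already contains {2, 3}.
Its 2×2 block (box 2) already contains {2, 3}.
Removing those from 1–4 leaves {1, 4} as the candidates for C1.

1,4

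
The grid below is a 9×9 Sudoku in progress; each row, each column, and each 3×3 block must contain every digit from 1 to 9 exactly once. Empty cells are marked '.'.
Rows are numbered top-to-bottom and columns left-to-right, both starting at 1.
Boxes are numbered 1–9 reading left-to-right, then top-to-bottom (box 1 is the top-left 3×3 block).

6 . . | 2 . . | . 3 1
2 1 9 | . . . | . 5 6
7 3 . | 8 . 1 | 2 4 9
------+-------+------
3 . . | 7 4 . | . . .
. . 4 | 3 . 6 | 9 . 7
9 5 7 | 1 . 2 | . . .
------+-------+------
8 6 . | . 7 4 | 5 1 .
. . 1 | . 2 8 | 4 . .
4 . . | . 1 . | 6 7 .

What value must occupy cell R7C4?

Row 7 already contains {1, 4, 5, 6, 7, 8}.
Column 4 already contains {1, 2, 3, 7, 8}.
Its 3×3 block (box 8) already contains {1, 2, 4, 7, 8}.
The only value from 1–9 not eliminated is 9, so R7C4 = 9.

9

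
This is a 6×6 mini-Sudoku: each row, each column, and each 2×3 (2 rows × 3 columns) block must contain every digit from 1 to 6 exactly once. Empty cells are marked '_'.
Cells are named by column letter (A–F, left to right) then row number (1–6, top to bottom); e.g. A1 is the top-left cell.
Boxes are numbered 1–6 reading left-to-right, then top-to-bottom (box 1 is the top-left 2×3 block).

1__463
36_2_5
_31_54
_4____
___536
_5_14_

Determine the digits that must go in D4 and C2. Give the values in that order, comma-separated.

3,4

For D4:
  Consider where 3 can go in column D.
  D3 is out (row 3 already has a 3).
  So the only cell in column D that can hold 3 is D4.
  So D4 = 3.
For C2:
  Row 2 already contains {2, 3, 5, 6}.
  Column C already contains {1}.
  Its 2×3 block (box 1) already contains {1, 3, 6}.
  The only value from 1–6 not eliminated is 4, so C2 = 4.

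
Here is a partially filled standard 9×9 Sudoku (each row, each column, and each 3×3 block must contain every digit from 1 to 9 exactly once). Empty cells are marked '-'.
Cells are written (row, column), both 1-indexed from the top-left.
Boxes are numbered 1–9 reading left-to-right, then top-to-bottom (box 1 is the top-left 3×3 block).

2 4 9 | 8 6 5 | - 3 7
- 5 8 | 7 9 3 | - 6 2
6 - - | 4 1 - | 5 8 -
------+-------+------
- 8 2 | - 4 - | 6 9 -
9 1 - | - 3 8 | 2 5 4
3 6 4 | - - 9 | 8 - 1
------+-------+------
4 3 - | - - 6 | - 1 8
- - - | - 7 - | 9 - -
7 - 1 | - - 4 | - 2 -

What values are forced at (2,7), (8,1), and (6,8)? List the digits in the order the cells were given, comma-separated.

For (2,7):
  Consider where 4 can go in box 3.
  (1,7) is out (row 1 already has a 4).
  (3,9) is out (row 3 already has a 4).
  So the only cell in box 3 that can hold 4 is (2,7).
  So (2,7) = 4.
For (8,1):
  Consider where 8 can go in row 8.
  (8,2) is out (column 2 already has a 8). (8,3) is out (column 3 already has a 8). (8,4) is out (column 4 already has a 8). (8,6) is out (column 6 already has a 8). The remaining empty cells in row 8 are similarly blocked.
  So the only cell in row 8 that can hold 8 is (8,1).
  So (8,1) = 8.
For (6,8):
  Row 6 already contains {1, 3, 4, 6, 8, 9}.
  Column 8 already contains {1, 2, 3, 5, 6, 8, 9}.
  Its 3×3 block (box 6) already contains {1, 2, 4, 5, 6, 8, 9}.
  The only value from 1–9 not eliminated is 7, so (6,8) = 7.

4,8,7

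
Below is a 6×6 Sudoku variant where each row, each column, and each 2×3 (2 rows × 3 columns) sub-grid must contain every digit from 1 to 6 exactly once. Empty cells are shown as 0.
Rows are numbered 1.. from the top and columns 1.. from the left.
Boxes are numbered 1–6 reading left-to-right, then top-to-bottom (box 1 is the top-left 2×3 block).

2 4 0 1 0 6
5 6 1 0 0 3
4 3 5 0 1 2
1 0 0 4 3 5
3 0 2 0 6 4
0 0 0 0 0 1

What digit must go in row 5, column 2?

1

Cell row 5, column 2 itself could take any of {1, 5} by direct elimination.
Consider where 1 can go in column 2.
row 4, column 2 is out (row 4 already has a 1).
row 6, column 2 is out (row 6 already has a 1).
So the only cell in column 2 that can hold 1 is row 5, column 2.
Therefore row 5, column 2 = 1.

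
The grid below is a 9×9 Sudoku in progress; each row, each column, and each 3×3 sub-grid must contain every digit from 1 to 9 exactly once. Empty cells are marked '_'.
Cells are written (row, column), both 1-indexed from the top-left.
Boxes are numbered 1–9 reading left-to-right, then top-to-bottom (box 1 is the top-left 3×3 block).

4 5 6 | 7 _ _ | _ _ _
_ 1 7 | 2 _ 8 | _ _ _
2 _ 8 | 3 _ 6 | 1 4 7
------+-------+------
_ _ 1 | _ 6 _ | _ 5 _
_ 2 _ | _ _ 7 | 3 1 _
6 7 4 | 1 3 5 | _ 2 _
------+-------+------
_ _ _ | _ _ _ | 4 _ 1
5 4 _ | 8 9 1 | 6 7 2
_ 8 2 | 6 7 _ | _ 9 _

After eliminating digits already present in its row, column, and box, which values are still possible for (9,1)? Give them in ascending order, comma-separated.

Row 9 already contains {2, 6, 7, 8, 9}.
Column 1 already contains {2, 4, 5, 6}.
Its 3×3 block (box 7) already contains {2, 4, 5, 8}.
Removing those from 1–9 leaves {1, 3} as the candidates for (9,1).

1,3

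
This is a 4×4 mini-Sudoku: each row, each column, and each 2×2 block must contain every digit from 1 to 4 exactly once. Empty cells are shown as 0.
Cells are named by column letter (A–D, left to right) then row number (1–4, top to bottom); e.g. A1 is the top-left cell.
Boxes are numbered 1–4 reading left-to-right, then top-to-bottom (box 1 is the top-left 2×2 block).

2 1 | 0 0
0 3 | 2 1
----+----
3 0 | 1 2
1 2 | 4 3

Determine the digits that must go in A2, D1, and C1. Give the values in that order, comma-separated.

4,4,3

For A2:
  Row 2 already contains {1, 2, 3}.
  Column A already contains {1, 2, 3}.
  Its 2×2 block (box 1) already contains {1, 2, 3}.
  The only value from 1–4 not eliminated is 4, so A2 = 4.
For D1:
  Row 1 already contains {1, 2}.
  Column D already contains {1, 2, 3}.
  Its 2×2 block (box 2) already contains {1, 2}.
  The only value from 1–4 not eliminated is 4, so D1 = 4.
For C1:
  Row 1 already contains {1, 2}.
  Column C already contains {1, 2, 4}.
  Its 2×2 block (box 2) already contains {1, 2}.
  The only value from 1–4 not eliminated is 3, so C1 = 3.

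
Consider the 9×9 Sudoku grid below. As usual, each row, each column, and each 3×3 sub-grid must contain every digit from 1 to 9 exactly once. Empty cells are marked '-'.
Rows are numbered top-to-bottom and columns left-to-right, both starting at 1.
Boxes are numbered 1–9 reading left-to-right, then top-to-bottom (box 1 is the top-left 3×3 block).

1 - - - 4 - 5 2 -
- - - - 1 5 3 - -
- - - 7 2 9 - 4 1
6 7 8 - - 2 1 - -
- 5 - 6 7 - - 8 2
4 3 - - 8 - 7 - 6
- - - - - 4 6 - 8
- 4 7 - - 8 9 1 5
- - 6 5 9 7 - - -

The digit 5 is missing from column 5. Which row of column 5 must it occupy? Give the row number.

Consider where 5 can go in column 5.
R7C5 is out (box 8 already has a 5).
R8C5 is out (row 8 already has a 5).
So the only cell in column 5 that can hold 5 is R4C5.
That is row 4.

4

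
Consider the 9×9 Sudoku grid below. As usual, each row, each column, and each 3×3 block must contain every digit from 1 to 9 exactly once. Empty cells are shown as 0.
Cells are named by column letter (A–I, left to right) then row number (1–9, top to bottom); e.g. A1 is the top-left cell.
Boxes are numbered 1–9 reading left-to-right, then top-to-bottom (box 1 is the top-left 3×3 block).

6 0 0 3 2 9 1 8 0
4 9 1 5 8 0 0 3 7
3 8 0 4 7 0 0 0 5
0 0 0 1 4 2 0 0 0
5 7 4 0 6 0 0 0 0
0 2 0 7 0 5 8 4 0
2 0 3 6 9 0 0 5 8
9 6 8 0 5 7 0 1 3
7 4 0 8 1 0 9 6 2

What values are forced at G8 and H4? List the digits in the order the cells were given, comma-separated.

For G8:
  Row 8 already contains {1, 3, 5, 6, 7, 8, 9}.
  Column G already contains {1, 8, 9}.
  Its 3×3 block (box 9) already contains {1, 2, 3, 5, 6, 8, 9}.
  The only value from 1–9 not eliminated is 4, so G8 = 4.
For H4:
  Consider where 7 can go in column H.
  H3 is out (row 3 already has a 7).
  H5 is out (row 5 already has a 7).
  So the only cell in column H that can hold 7 is H4.
  So H4 = 7.

4,7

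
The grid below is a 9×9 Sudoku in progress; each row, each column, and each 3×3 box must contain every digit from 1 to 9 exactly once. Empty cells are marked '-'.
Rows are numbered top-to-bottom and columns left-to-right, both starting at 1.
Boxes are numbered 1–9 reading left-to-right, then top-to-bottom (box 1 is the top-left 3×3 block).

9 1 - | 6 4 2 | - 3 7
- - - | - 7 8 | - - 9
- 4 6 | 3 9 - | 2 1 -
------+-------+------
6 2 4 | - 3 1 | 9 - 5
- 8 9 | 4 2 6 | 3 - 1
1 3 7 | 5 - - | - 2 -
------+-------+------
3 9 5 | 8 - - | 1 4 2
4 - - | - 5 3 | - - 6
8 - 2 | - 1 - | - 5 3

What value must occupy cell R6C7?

6

Cell R6C7 itself could take any of {4, 6, 8} by direct elimination.
Consider where 6 can go in row 6.
R6C5 is out (box 5 already has a 6).
R6C6 is out (column 6 already has a 6).
R6C9 is out (column 9 already has a 6).
So the only cell in row 6 that can hold 6 is R6C7.
Therefore R6C7 = 6.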